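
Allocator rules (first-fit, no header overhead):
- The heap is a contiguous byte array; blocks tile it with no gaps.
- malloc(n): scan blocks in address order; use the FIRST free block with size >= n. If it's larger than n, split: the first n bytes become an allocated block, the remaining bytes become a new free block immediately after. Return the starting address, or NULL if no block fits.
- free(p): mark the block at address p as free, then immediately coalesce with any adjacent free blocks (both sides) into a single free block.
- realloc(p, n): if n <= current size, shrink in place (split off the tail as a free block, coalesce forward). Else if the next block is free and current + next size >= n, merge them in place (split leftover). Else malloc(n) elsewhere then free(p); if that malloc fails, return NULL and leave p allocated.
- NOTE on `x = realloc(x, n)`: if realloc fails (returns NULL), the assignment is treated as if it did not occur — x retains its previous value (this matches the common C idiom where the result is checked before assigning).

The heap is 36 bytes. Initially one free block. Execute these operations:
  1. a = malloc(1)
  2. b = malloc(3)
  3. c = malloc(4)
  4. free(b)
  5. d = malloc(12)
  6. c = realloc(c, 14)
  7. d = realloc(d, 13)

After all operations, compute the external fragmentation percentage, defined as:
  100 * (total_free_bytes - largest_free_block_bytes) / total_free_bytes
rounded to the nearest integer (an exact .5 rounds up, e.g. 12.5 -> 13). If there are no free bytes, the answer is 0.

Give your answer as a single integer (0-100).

Answer: 22

Derivation:
Op 1: a = malloc(1) -> a = 0; heap: [0-0 ALLOC][1-35 FREE]
Op 2: b = malloc(3) -> b = 1; heap: [0-0 ALLOC][1-3 ALLOC][4-35 FREE]
Op 3: c = malloc(4) -> c = 4; heap: [0-0 ALLOC][1-3 ALLOC][4-7 ALLOC][8-35 FREE]
Op 4: free(b) -> (freed b); heap: [0-0 ALLOC][1-3 FREE][4-7 ALLOC][8-35 FREE]
Op 5: d = malloc(12) -> d = 8; heap: [0-0 ALLOC][1-3 FREE][4-7 ALLOC][8-19 ALLOC][20-35 FREE]
Op 6: c = realloc(c, 14) -> c = 20; heap: [0-0 ALLOC][1-7 FREE][8-19 ALLOC][20-33 ALLOC][34-35 FREE]
Op 7: d = realloc(d, 13) -> NULL (d unchanged); heap: [0-0 ALLOC][1-7 FREE][8-19 ALLOC][20-33 ALLOC][34-35 FREE]
Free blocks: [7 2] total_free=9 largest=7 -> 100*(9-7)/9 = 200/9 ≈ 22.222 -> rounds to 22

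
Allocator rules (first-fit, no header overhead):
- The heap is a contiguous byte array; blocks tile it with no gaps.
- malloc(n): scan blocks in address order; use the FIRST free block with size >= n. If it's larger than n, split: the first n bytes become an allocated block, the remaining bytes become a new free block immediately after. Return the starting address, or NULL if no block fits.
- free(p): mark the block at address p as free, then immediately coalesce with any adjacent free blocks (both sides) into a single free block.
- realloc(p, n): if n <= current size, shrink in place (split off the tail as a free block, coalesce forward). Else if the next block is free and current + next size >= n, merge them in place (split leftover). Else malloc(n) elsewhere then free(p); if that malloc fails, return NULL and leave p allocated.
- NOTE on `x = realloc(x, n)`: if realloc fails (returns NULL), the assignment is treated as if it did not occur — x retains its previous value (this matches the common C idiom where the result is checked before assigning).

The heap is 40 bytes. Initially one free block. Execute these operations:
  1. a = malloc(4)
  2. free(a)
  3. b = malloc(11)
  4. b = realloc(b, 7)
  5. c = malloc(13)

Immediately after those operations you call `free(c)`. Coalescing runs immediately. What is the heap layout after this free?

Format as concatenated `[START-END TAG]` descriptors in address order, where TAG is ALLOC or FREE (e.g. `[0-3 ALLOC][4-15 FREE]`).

Op 1: a = malloc(4) -> a = 0; heap: [0-3 ALLOC][4-39 FREE]
Op 2: free(a) -> (freed a); heap: [0-39 FREE]
Op 3: b = malloc(11) -> b = 0; heap: [0-10 ALLOC][11-39 FREE]
Op 4: b = realloc(b, 7) -> b = 0; heap: [0-6 ALLOC][7-39 FREE]
Op 5: c = malloc(13) -> c = 7; heap: [0-6 ALLOC][7-19 ALLOC][20-39 FREE]
free(c): c = 7 -> block [7-19 ALLOC]; mark free, coalesce with adjacent free neighbors -> [0-6 ALLOC][7-39 FREE]

Answer: [0-6 ALLOC][7-39 FREE]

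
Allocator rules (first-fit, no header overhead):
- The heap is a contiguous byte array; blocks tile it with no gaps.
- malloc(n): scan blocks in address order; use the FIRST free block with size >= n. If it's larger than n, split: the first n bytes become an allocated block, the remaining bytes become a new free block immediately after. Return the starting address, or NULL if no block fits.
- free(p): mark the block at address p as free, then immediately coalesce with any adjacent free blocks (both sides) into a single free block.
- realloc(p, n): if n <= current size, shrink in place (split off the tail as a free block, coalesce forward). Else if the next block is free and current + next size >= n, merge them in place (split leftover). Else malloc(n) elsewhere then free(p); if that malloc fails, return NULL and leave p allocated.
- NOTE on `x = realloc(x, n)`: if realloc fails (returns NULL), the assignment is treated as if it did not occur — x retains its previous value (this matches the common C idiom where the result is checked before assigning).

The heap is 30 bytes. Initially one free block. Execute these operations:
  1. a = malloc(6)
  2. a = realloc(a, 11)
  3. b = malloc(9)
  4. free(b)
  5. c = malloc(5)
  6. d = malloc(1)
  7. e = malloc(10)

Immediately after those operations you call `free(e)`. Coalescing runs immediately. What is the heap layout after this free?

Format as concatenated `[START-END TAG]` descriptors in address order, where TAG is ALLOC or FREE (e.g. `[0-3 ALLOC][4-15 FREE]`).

Answer: [0-10 ALLOC][11-15 ALLOC][16-16 ALLOC][17-29 FREE]

Derivation:
Op 1: a = malloc(6) -> a = 0; heap: [0-5 ALLOC][6-29 FREE]
Op 2: a = realloc(a, 11) -> a = 0; heap: [0-10 ALLOC][11-29 FREE]
Op 3: b = malloc(9) -> b = 11; heap: [0-10 ALLOC][11-19 ALLOC][20-29 FREE]
Op 4: free(b) -> (freed b); heap: [0-10 ALLOC][11-29 FREE]
Op 5: c = malloc(5) -> c = 11; heap: [0-10 ALLOC][11-15 ALLOC][16-29 FREE]
Op 6: d = malloc(1) -> d = 16; heap: [0-10 ALLOC][11-15 ALLOC][16-16 ALLOC][17-29 FREE]
Op 7: e = malloc(10) -> e = 17; heap: [0-10 ALLOC][11-15 ALLOC][16-16 ALLOC][17-26 ALLOC][27-29 FREE]
free(e): e = 17 -> block [17-26 ALLOC]; mark free, coalesce with adjacent free neighbors -> [0-10 ALLOC][11-15 ALLOC][16-16 ALLOC][17-29 FREE]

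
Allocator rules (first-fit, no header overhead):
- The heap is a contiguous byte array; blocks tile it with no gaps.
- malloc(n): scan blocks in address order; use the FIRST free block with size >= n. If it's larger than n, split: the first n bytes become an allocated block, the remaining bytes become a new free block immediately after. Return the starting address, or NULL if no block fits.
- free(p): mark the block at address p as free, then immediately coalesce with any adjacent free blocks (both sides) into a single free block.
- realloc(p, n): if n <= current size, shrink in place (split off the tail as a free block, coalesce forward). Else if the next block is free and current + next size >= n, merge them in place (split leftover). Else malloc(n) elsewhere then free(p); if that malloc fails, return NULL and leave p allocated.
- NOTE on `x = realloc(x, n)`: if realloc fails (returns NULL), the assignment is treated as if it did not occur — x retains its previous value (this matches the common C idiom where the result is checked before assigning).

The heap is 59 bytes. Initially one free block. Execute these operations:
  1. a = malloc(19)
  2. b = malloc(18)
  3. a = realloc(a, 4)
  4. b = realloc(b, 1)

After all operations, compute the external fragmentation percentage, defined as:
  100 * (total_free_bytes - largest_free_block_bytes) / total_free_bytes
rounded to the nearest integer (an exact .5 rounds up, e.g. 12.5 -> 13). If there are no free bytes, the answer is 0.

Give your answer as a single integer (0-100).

Answer: 28

Derivation:
Op 1: a = malloc(19) -> a = 0; heap: [0-18 ALLOC][19-58 FREE]
Op 2: b = malloc(18) -> b = 19; heap: [0-18 ALLOC][19-36 ALLOC][37-58 FREE]
Op 3: a = realloc(a, 4) -> a = 0; heap: [0-3 ALLOC][4-18 FREE][19-36 ALLOC][37-58 FREE]
Op 4: b = realloc(b, 1) -> b = 19; heap: [0-3 ALLOC][4-18 FREE][19-19 ALLOC][20-58 FREE]
Free blocks: [15 39] total_free=54 largest=39 -> 100*(54-39)/54 = 1500/54 ≈ 27.778 -> rounds to 28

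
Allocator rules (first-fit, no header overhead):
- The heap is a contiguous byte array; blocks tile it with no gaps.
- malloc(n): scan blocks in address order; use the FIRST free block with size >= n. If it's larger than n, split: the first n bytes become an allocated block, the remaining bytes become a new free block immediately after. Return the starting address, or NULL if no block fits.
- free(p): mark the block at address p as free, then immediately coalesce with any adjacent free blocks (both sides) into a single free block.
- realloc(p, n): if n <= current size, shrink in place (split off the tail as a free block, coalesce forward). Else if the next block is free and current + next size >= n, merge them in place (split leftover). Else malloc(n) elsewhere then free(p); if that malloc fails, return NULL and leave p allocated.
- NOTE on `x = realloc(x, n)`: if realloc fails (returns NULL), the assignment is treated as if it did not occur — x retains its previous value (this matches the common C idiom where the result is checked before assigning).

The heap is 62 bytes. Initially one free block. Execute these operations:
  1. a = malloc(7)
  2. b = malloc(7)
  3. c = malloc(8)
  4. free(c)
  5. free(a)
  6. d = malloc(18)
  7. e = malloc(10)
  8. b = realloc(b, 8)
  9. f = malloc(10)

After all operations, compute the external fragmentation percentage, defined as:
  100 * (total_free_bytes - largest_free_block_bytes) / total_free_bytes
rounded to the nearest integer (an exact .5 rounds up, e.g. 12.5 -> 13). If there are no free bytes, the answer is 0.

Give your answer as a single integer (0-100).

Op 1: a = malloc(7) -> a = 0; heap: [0-6 ALLOC][7-61 FREE]
Op 2: b = malloc(7) -> b = 7; heap: [0-6 ALLOC][7-13 ALLOC][14-61 FREE]
Op 3: c = malloc(8) -> c = 14; heap: [0-6 ALLOC][7-13 ALLOC][14-21 ALLOC][22-61 FREE]
Op 4: free(c) -> (freed c); heap: [0-6 ALLOC][7-13 ALLOC][14-61 FREE]
Op 5: free(a) -> (freed a); heap: [0-6 FREE][7-13 ALLOC][14-61 FREE]
Op 6: d = malloc(18) -> d = 14; heap: [0-6 FREE][7-13 ALLOC][14-31 ALLOC][32-61 FREE]
Op 7: e = malloc(10) -> e = 32; heap: [0-6 FREE][7-13 ALLOC][14-31 ALLOC][32-41 ALLOC][42-61 FREE]
Op 8: b = realloc(b, 8) -> b = 42; heap: [0-13 FREE][14-31 ALLOC][32-41 ALLOC][42-49 ALLOC][50-61 FREE]
Op 9: f = malloc(10) -> f = 0; heap: [0-9 ALLOC][10-13 FREE][14-31 ALLOC][32-41 ALLOC][42-49 ALLOC][50-61 FREE]
Free blocks: [4 12] total_free=16 largest=12 -> 100*(16-12)/16 = 400/16 = 25

Answer: 25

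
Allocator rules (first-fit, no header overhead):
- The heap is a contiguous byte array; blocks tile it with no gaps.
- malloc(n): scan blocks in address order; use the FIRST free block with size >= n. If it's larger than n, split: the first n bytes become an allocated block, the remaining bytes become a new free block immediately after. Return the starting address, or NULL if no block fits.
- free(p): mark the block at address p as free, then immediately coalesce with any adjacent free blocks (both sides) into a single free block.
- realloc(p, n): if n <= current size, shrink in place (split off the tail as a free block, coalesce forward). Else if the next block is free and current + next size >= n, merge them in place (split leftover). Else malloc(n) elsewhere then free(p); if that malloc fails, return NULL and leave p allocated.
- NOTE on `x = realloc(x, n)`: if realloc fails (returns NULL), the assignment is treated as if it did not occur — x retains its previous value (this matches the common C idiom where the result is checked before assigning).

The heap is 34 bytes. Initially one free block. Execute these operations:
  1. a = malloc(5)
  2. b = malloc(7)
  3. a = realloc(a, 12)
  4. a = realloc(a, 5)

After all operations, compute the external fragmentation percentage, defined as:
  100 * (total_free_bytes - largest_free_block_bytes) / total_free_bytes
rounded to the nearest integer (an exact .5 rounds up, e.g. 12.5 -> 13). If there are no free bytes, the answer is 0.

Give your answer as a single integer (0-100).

Op 1: a = malloc(5) -> a = 0; heap: [0-4 ALLOC][5-33 FREE]
Op 2: b = malloc(7) -> b = 5; heap: [0-4 ALLOC][5-11 ALLOC][12-33 FREE]
Op 3: a = realloc(a, 12) -> a = 12; heap: [0-4 FREE][5-11 ALLOC][12-23 ALLOC][24-33 FREE]
Op 4: a = realloc(a, 5) -> a = 12; heap: [0-4 FREE][5-11 ALLOC][12-16 ALLOC][17-33 FREE]
Free blocks: [5 17] total_free=22 largest=17 -> 100*(22-17)/22 = 500/22 ≈ 22.727 -> rounds to 23

Answer: 23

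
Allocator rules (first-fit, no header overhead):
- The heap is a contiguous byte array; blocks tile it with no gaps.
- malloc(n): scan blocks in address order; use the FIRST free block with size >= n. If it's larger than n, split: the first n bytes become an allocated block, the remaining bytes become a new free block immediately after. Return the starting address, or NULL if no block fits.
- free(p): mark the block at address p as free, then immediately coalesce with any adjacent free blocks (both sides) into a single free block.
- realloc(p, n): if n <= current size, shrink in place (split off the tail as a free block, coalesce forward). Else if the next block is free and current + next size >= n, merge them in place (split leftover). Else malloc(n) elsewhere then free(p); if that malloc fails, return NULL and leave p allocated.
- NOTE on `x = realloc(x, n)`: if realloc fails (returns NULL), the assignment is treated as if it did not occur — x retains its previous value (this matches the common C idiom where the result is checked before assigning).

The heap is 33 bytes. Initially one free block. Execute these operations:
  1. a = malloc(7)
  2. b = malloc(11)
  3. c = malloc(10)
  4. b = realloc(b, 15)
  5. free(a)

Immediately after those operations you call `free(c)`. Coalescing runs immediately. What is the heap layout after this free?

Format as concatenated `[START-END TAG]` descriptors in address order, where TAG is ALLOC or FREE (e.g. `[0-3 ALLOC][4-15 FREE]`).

Op 1: a = malloc(7) -> a = 0; heap: [0-6 ALLOC][7-32 FREE]
Op 2: b = malloc(11) -> b = 7; heap: [0-6 ALLOC][7-17 ALLOC][18-32 FREE]
Op 3: c = malloc(10) -> c = 18; heap: [0-6 ALLOC][7-17 ALLOC][18-27 ALLOC][28-32 FREE]
Op 4: b = realloc(b, 15) -> NULL (b unchanged); heap: [0-6 ALLOC][7-17 ALLOC][18-27 ALLOC][28-32 FREE]
Op 5: free(a) -> (freed a); heap: [0-6 FREE][7-17 ALLOC][18-27 ALLOC][28-32 FREE]
free(c): c = 18 -> block [18-27 ALLOC]; mark free, coalesce with adjacent free neighbors -> [0-6 FREE][7-17 ALLOC][18-32 FREE]

Answer: [0-6 FREE][7-17 ALLOC][18-32 FREE]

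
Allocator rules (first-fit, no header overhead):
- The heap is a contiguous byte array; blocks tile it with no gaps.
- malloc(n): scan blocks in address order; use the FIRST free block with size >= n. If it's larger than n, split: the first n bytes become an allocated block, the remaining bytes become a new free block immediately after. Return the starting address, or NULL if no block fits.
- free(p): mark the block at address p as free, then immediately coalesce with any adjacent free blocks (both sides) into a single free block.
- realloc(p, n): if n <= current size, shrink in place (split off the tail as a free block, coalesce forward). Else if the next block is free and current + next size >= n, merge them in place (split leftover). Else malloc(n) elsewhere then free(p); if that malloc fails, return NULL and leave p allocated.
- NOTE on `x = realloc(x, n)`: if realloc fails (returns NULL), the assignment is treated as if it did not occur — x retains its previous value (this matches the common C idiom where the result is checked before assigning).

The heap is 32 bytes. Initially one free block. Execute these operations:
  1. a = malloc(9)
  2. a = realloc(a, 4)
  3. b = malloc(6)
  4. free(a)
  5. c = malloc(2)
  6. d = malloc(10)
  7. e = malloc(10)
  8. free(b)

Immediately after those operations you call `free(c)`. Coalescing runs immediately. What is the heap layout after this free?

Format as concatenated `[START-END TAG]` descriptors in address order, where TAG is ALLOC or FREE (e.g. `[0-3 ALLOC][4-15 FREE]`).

Op 1: a = malloc(9) -> a = 0; heap: [0-8 ALLOC][9-31 FREE]
Op 2: a = realloc(a, 4) -> a = 0; heap: [0-3 ALLOC][4-31 FREE]
Op 3: b = malloc(6) -> b = 4; heap: [0-3 ALLOC][4-9 ALLOC][10-31 FREE]
Op 4: free(a) -> (freed a); heap: [0-3 FREE][4-9 ALLOC][10-31 FREE]
Op 5: c = malloc(2) -> c = 0; heap: [0-1 ALLOC][2-3 FREE][4-9 ALLOC][10-31 FREE]
Op 6: d = malloc(10) -> d = 10; heap: [0-1 ALLOC][2-3 FREE][4-9 ALLOC][10-19 ALLOC][20-31 FREE]
Op 7: e = malloc(10) -> e = 20; heap: [0-1 ALLOC][2-3 FREE][4-9 ALLOC][10-19 ALLOC][20-29 ALLOC][30-31 FREE]
Op 8: free(b) -> (freed b); heap: [0-1 ALLOC][2-9 FREE][10-19 ALLOC][20-29 ALLOC][30-31 FREE]
free(c): c = 0 -> block [0-1 ALLOC]; mark free, coalesce with adjacent free neighbors -> [0-9 FREE][10-19 ALLOC][20-29 ALLOC][30-31 FREE]

Answer: [0-9 FREE][10-19 ALLOC][20-29 ALLOC][30-31 FREE]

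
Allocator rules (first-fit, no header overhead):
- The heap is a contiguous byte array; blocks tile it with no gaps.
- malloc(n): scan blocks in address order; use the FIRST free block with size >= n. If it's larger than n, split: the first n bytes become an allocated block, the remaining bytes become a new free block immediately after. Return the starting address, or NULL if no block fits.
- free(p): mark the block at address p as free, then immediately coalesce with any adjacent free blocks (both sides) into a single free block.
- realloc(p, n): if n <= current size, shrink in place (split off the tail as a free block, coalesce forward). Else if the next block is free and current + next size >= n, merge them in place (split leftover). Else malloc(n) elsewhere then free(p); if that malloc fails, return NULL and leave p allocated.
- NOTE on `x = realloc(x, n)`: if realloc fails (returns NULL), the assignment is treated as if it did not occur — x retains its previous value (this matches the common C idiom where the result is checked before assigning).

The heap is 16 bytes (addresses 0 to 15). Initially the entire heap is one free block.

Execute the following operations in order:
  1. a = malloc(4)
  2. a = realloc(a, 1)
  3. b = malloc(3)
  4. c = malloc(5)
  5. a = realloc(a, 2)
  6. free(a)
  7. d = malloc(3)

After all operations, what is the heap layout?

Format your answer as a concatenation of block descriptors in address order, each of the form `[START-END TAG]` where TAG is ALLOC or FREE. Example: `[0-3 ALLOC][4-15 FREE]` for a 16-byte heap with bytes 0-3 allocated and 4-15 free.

Answer: [0-0 FREE][1-3 ALLOC][4-8 ALLOC][9-11 ALLOC][12-15 FREE]

Derivation:
Op 1: a = malloc(4) -> a = 0; heap: [0-3 ALLOC][4-15 FREE]
Op 2: a = realloc(a, 1) -> a = 0; heap: [0-0 ALLOC][1-15 FREE]
Op 3: b = malloc(3) -> b = 1; heap: [0-0 ALLOC][1-3 ALLOC][4-15 FREE]
Op 4: c = malloc(5) -> c = 4; heap: [0-0 ALLOC][1-3 ALLOC][4-8 ALLOC][9-15 FREE]
Op 5: a = realloc(a, 2) -> a = 9; heap: [0-0 FREE][1-3 ALLOC][4-8 ALLOC][9-10 ALLOC][11-15 FREE]
Op 6: free(a) -> (freed a); heap: [0-0 FREE][1-3 ALLOC][4-8 ALLOC][9-15 FREE]
Op 7: d = malloc(3) -> d = 9; heap: [0-0 FREE][1-3 ALLOC][4-8 ALLOC][9-11 ALLOC][12-15 FREE]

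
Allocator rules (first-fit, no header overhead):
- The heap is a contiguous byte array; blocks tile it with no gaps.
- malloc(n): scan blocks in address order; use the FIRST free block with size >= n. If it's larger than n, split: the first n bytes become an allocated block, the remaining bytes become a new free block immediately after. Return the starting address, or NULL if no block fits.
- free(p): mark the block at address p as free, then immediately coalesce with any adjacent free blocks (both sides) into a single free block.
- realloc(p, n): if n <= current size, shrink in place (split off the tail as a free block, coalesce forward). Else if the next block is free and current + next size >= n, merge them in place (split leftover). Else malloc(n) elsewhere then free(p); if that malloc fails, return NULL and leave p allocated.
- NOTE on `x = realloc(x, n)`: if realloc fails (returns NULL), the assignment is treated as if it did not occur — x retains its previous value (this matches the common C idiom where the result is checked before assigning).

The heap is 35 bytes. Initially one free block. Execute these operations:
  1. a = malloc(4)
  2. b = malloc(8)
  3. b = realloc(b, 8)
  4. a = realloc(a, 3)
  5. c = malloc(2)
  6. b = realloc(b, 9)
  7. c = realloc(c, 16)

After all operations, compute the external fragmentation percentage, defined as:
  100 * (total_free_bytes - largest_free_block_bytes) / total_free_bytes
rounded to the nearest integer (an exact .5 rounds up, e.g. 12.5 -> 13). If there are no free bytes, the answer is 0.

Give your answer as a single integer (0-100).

Answer: 43

Derivation:
Op 1: a = malloc(4) -> a = 0; heap: [0-3 ALLOC][4-34 FREE]
Op 2: b = malloc(8) -> b = 4; heap: [0-3 ALLOC][4-11 ALLOC][12-34 FREE]
Op 3: b = realloc(b, 8) -> b = 4; heap: [0-3 ALLOC][4-11 ALLOC][12-34 FREE]
Op 4: a = realloc(a, 3) -> a = 0; heap: [0-2 ALLOC][3-3 FREE][4-11 ALLOC][12-34 FREE]
Op 5: c = malloc(2) -> c = 12; heap: [0-2 ALLOC][3-3 FREE][4-11 ALLOC][12-13 ALLOC][14-34 FREE]
Op 6: b = realloc(b, 9) -> b = 14; heap: [0-2 ALLOC][3-11 FREE][12-13 ALLOC][14-22 ALLOC][23-34 FREE]
Op 7: c = realloc(c, 16) -> NULL (c unchanged); heap: [0-2 ALLOC][3-11 FREE][12-13 ALLOC][14-22 ALLOC][23-34 FREE]
Free blocks: [9 12] total_free=21 largest=12 -> 100*(21-12)/21 = 900/21 ≈ 42.857 -> rounds to 43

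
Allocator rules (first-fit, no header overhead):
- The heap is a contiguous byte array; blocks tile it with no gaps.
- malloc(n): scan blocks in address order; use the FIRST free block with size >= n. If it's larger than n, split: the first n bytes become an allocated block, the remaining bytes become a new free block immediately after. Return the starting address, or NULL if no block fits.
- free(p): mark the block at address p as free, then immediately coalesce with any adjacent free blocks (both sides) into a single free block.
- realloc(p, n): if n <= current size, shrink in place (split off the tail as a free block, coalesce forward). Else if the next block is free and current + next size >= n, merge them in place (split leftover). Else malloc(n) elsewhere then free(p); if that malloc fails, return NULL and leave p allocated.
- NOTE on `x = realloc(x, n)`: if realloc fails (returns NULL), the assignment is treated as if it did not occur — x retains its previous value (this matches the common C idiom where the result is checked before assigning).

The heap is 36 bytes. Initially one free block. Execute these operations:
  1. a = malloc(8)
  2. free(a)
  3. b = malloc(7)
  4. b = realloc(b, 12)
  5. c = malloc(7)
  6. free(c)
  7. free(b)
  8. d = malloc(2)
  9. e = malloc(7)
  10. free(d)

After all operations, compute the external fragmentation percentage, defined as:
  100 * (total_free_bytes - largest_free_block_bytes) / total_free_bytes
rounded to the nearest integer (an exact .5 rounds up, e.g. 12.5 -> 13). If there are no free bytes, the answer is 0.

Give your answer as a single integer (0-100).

Op 1: a = malloc(8) -> a = 0; heap: [0-7 ALLOC][8-35 FREE]
Op 2: free(a) -> (freed a); heap: [0-35 FREE]
Op 3: b = malloc(7) -> b = 0; heap: [0-6 ALLOC][7-35 FREE]
Op 4: b = realloc(b, 12) -> b = 0; heap: [0-11 ALLOC][12-35 FREE]
Op 5: c = malloc(7) -> c = 12; heap: [0-11 ALLOC][12-18 ALLOC][19-35 FREE]
Op 6: free(c) -> (freed c); heap: [0-11 ALLOC][12-35 FREE]
Op 7: free(b) -> (freed b); heap: [0-35 FREE]
Op 8: d = malloc(2) -> d = 0; heap: [0-1 ALLOC][2-35 FREE]
Op 9: e = malloc(7) -> e = 2; heap: [0-1 ALLOC][2-8 ALLOC][9-35 FREE]
Op 10: free(d) -> (freed d); heap: [0-1 FREE][2-8 ALLOC][9-35 FREE]
Free blocks: [2 27] total_free=29 largest=27 -> 100*(29-27)/29 = 200/29 ≈ 6.897 -> rounds to 7

Answer: 7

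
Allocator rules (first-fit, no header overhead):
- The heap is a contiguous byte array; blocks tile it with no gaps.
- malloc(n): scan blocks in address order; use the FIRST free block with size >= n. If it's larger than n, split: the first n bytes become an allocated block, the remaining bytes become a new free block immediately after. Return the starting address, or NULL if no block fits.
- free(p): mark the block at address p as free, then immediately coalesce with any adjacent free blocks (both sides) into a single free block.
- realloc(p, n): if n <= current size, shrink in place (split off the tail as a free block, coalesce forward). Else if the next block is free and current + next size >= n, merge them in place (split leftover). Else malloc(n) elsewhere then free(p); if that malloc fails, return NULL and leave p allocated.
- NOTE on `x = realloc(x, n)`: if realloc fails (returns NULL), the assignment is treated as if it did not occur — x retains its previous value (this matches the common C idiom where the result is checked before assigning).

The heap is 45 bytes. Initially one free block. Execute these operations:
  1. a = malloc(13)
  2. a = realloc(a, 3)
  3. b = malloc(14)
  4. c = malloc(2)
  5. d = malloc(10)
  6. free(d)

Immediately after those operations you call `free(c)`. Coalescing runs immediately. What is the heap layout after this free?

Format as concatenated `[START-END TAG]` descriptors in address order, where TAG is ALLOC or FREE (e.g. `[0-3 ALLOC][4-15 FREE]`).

Op 1: a = malloc(13) -> a = 0; heap: [0-12 ALLOC][13-44 FREE]
Op 2: a = realloc(a, 3) -> a = 0; heap: [0-2 ALLOC][3-44 FREE]
Op 3: b = malloc(14) -> b = 3; heap: [0-2 ALLOC][3-16 ALLOC][17-44 FREE]
Op 4: c = malloc(2) -> c = 17; heap: [0-2 ALLOC][3-16 ALLOC][17-18 ALLOC][19-44 FREE]
Op 5: d = malloc(10) -> d = 19; heap: [0-2 ALLOC][3-16 ALLOC][17-18 ALLOC][19-28 ALLOC][29-44 FREE]
Op 6: free(d) -> (freed d); heap: [0-2 ALLOC][3-16 ALLOC][17-18 ALLOC][19-44 FREE]
free(c): c = 17 -> block [17-18 ALLOC]; mark free, coalesce with adjacent free neighbors -> [0-2 ALLOC][3-16 ALLOC][17-44 FREE]

Answer: [0-2 ALLOC][3-16 ALLOC][17-44 FREE]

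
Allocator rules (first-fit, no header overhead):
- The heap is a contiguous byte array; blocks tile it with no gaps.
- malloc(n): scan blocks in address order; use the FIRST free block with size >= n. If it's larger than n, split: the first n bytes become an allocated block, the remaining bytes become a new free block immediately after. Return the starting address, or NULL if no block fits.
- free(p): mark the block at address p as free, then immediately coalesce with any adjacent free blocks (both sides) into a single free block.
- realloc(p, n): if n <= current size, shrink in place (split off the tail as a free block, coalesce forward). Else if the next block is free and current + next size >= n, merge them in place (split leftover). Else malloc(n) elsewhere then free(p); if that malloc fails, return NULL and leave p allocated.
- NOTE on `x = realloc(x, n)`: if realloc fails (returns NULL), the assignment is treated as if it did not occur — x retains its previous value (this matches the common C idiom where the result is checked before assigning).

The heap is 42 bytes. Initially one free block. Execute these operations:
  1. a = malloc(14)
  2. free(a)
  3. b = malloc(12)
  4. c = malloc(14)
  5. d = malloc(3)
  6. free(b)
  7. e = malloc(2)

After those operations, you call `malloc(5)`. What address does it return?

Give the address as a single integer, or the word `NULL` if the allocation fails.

Op 1: a = malloc(14) -> a = 0; heap: [0-13 ALLOC][14-41 FREE]
Op 2: free(a) -> (freed a); heap: [0-41 FREE]
Op 3: b = malloc(12) -> b = 0; heap: [0-11 ALLOC][12-41 FREE]
Op 4: c = malloc(14) -> c = 12; heap: [0-11 ALLOC][12-25 ALLOC][26-41 FREE]
Op 5: d = malloc(3) -> d = 26; heap: [0-11 ALLOC][12-25 ALLOC][26-28 ALLOC][29-41 FREE]
Op 6: free(b) -> (freed b); heap: [0-11 FREE][12-25 ALLOC][26-28 ALLOC][29-41 FREE]
Op 7: e = malloc(2) -> e = 0; heap: [0-1 ALLOC][2-11 FREE][12-25 ALLOC][26-28 ALLOC][29-41 FREE]
malloc(5): first-fit scan over [0-1 ALLOC][2-11 FREE][12-25 ALLOC][26-28 ALLOC][29-41 FREE] -> 2

Answer: 2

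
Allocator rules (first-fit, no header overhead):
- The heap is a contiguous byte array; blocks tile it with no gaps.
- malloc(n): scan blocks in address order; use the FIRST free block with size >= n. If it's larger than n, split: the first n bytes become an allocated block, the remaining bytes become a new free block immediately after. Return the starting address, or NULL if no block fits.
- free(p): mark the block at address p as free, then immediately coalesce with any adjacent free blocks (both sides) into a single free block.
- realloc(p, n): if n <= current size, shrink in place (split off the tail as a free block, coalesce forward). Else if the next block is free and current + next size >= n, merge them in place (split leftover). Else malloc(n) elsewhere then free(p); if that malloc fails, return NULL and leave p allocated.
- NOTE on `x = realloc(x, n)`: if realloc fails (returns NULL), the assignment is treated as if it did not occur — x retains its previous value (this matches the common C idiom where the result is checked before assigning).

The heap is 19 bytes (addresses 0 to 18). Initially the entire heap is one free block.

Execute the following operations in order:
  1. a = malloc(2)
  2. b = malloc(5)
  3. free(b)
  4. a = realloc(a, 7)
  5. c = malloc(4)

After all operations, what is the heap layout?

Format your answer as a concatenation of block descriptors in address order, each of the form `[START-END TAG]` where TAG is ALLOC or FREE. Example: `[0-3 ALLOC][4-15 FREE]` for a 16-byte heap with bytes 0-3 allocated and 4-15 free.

Op 1: a = malloc(2) -> a = 0; heap: [0-1 ALLOC][2-18 FREE]
Op 2: b = malloc(5) -> b = 2; heap: [0-1 ALLOC][2-6 ALLOC][7-18 FREE]
Op 3: free(b) -> (freed b); heap: [0-1 ALLOC][2-18 FREE]
Op 4: a = realloc(a, 7) -> a = 0; heap: [0-6 ALLOC][7-18 FREE]
Op 5: c = malloc(4) -> c = 7; heap: [0-6 ALLOC][7-10 ALLOC][11-18 FREE]

Answer: [0-6 ALLOC][7-10 ALLOC][11-18 FREE]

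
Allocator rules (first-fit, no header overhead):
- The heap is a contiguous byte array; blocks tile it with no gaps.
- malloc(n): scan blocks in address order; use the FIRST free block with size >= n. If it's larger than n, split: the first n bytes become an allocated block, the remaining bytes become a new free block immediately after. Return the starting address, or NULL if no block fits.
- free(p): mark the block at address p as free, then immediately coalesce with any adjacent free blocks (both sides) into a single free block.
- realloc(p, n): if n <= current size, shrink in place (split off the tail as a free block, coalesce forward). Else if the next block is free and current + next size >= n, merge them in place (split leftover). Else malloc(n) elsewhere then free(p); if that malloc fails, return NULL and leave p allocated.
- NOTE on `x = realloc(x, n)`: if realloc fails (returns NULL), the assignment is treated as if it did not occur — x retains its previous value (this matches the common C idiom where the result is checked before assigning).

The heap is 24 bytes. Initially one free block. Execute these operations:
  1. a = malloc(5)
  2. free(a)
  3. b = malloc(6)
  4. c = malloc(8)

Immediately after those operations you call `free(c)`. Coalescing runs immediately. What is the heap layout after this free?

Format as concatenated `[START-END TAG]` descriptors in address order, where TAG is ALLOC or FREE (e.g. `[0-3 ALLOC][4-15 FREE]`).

Op 1: a = malloc(5) -> a = 0; heap: [0-4 ALLOC][5-23 FREE]
Op 2: free(a) -> (freed a); heap: [0-23 FREE]
Op 3: b = malloc(6) -> b = 0; heap: [0-5 ALLOC][6-23 FREE]
Op 4: c = malloc(8) -> c = 6; heap: [0-5 ALLOC][6-13 ALLOC][14-23 FREE]
free(c): c = 6 -> block [6-13 ALLOC]; mark free, coalesce with adjacent free neighbors -> [0-5 ALLOC][6-23 FREE]

Answer: [0-5 ALLOC][6-23 FREE]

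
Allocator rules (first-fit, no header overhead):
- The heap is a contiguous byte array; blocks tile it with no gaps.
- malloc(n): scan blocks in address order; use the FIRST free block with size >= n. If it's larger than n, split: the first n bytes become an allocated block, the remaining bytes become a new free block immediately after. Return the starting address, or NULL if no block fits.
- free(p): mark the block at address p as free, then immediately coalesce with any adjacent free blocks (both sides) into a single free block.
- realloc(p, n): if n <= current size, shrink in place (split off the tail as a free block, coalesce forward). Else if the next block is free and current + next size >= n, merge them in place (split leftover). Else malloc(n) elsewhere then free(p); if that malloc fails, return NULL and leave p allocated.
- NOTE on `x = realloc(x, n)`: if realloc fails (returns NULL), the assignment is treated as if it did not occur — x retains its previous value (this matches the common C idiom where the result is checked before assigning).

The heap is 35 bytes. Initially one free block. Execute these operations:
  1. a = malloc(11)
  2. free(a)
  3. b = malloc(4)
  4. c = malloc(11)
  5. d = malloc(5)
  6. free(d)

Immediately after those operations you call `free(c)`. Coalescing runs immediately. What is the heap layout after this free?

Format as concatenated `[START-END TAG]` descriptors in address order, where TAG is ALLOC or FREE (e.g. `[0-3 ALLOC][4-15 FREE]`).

Op 1: a = malloc(11) -> a = 0; heap: [0-10 ALLOC][11-34 FREE]
Op 2: free(a) -> (freed a); heap: [0-34 FREE]
Op 3: b = malloc(4) -> b = 0; heap: [0-3 ALLOC][4-34 FREE]
Op 4: c = malloc(11) -> c = 4; heap: [0-3 ALLOC][4-14 ALLOC][15-34 FREE]
Op 5: d = malloc(5) -> d = 15; heap: [0-3 ALLOC][4-14 ALLOC][15-19 ALLOC][20-34 FREE]
Op 6: free(d) -> (freed d); heap: [0-3 ALLOC][4-14 ALLOC][15-34 FREE]
free(c): c = 4 -> block [4-14 ALLOC]; mark free, coalesce with adjacent free neighbors -> [0-3 ALLOC][4-34 FREE]

Answer: [0-3 ALLOC][4-34 FREE]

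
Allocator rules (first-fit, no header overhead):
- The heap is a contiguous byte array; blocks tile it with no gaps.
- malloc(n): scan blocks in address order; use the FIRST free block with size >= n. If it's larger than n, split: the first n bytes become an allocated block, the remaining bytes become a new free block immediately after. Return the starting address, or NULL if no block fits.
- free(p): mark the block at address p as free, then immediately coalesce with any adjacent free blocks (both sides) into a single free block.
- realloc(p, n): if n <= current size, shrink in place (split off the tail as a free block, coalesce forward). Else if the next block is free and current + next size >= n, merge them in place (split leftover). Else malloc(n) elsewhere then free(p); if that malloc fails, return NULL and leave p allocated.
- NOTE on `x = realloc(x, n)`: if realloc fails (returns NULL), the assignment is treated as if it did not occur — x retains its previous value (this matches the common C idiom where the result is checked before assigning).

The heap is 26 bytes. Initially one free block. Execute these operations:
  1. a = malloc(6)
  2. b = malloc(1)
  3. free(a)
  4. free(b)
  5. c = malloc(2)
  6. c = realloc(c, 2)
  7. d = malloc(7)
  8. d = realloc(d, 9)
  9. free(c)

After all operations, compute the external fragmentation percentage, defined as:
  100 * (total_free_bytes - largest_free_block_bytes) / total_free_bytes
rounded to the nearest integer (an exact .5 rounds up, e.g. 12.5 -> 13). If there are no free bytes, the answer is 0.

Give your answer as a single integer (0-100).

Answer: 12

Derivation:
Op 1: a = malloc(6) -> a = 0; heap: [0-5 ALLOC][6-25 FREE]
Op 2: b = malloc(1) -> b = 6; heap: [0-5 ALLOC][6-6 ALLOC][7-25 FREE]
Op 3: free(a) -> (freed a); heap: [0-5 FREE][6-6 ALLOC][7-25 FREE]
Op 4: free(b) -> (freed b); heap: [0-25 FREE]
Op 5: c = malloc(2) -> c = 0; heap: [0-1 ALLOC][2-25 FREE]
Op 6: c = realloc(c, 2) -> c = 0; heap: [0-1 ALLOC][2-25 FREE]
Op 7: d = malloc(7) -> d = 2; heap: [0-1 ALLOC][2-8 ALLOC][9-25 FREE]
Op 8: d = realloc(d, 9) -> d = 2; heap: [0-1 ALLOC][2-10 ALLOC][11-25 FREE]
Op 9: free(c) -> (freed c); heap: [0-1 FREE][2-10 ALLOC][11-25 FREE]
Free blocks: [2 15] total_free=17 largest=15 -> 100*(17-15)/17 = 200/17 ≈ 11.765 -> rounds to 12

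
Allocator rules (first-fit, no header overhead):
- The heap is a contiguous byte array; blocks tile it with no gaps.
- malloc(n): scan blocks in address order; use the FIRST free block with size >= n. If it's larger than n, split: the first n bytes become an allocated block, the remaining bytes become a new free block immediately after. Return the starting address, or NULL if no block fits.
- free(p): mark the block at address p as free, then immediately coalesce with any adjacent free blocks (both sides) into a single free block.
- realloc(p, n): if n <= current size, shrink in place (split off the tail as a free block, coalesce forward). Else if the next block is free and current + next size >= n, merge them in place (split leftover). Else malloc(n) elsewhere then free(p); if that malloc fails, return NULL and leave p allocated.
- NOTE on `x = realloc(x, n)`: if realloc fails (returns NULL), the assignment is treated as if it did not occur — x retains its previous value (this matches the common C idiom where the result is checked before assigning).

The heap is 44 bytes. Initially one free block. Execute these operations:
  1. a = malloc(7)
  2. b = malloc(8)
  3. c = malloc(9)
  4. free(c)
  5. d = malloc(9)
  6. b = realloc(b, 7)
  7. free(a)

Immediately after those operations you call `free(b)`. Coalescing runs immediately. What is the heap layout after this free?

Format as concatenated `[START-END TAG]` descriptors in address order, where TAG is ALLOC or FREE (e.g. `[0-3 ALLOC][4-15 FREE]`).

Answer: [0-14 FREE][15-23 ALLOC][24-43 FREE]

Derivation:
Op 1: a = malloc(7) -> a = 0; heap: [0-6 ALLOC][7-43 FREE]
Op 2: b = malloc(8) -> b = 7; heap: [0-6 ALLOC][7-14 ALLOC][15-43 FREE]
Op 3: c = malloc(9) -> c = 15; heap: [0-6 ALLOC][7-14 ALLOC][15-23 ALLOC][24-43 FREE]
Op 4: free(c) -> (freed c); heap: [0-6 ALLOC][7-14 ALLOC][15-43 FREE]
Op 5: d = malloc(9) -> d = 15; heap: [0-6 ALLOC][7-14 ALLOC][15-23 ALLOC][24-43 FREE]
Op 6: b = realloc(b, 7) -> b = 7; heap: [0-6 ALLOC][7-13 ALLOC][14-14 FREE][15-23 ALLOC][24-43 FREE]
Op 7: free(a) -> (freed a); heap: [0-6 FREE][7-13 ALLOC][14-14 FREE][15-23 ALLOC][24-43 FREE]
free(b): b = 7 -> block [7-13 ALLOC]; mark free, coalesce with adjacent free neighbors -> [0-14 FREE][15-23 ALLOC][24-43 FREE]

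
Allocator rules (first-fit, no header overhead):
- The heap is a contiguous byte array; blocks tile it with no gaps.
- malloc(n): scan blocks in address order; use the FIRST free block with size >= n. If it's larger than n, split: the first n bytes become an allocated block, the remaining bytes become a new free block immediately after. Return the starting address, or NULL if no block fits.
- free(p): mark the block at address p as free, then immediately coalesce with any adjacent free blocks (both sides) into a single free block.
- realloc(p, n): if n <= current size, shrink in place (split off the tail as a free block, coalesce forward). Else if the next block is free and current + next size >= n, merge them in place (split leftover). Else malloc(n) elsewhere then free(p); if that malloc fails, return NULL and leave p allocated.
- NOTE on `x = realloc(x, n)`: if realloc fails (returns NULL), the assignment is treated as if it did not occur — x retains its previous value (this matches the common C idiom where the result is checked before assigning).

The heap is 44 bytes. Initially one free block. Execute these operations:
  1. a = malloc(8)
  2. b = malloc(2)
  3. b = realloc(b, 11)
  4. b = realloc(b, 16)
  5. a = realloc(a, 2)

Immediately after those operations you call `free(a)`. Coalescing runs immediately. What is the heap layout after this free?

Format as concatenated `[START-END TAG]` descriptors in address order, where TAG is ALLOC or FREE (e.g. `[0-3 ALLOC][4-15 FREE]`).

Op 1: a = malloc(8) -> a = 0; heap: [0-7 ALLOC][8-43 FREE]
Op 2: b = malloc(2) -> b = 8; heap: [0-7 ALLOC][8-9 ALLOC][10-43 FREE]
Op 3: b = realloc(b, 11) -> b = 8; heap: [0-7 ALLOC][8-18 ALLOC][19-43 FREE]
Op 4: b = realloc(b, 16) -> b = 8; heap: [0-7 ALLOC][8-23 ALLOC][24-43 FREE]
Op 5: a = realloc(a, 2) -> a = 0; heap: [0-1 ALLOC][2-7 FREE][8-23 ALLOC][24-43 FREE]
free(a): a = 0 -> block [0-1 ALLOC]; mark free, coalesce with adjacent free neighbors -> [0-7 FREE][8-23 ALLOC][24-43 FREE]

Answer: [0-7 FREE][8-23 ALLOC][24-43 FREE]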